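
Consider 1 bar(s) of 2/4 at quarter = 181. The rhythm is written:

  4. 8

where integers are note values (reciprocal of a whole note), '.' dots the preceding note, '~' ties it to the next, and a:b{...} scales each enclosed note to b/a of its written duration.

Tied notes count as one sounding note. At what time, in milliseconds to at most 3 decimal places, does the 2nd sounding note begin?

note 2 onset = 3/2b = 497.238ms

1. 0.0ms @ 0 + 497.238ms (3/2)
2. 497.238ms @ 3/2 + 165.746ms (1/2)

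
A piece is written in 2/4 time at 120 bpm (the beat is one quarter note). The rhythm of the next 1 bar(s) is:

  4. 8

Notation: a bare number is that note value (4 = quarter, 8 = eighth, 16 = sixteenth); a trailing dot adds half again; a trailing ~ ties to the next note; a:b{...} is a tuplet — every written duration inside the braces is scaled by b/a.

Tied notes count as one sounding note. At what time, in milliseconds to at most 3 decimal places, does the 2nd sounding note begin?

1. 0.0ms @ 0 + 750.0ms (3/2)
2. 750.0ms @ 3/2 + 250.0ms (1/2)

note 2 onset = 3/2b = 750.0ms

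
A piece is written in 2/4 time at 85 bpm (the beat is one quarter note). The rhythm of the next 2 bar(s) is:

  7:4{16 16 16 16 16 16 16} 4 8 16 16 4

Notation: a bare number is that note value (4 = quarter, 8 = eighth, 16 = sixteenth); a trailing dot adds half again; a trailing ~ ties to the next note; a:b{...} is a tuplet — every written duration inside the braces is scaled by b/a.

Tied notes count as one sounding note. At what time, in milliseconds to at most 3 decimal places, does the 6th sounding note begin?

1. 0.0ms @ 0 + 100.84ms (1/7)
2. 100.84ms @ 1/7 + 100.84ms (1/7)
3. 201.681ms @ 2/7 + 100.84ms (1/7)
4. 302.521ms @ 3/7 + 100.84ms (1/7)
5. 403.361ms @ 4/7 + 100.84ms (1/7)
6. 504.202ms @ 5/7 + 100.84ms (1/7)
7. 605.042ms @ 6/7 + 100.84ms (1/7)
8. 705.882ms @ 1 + 705.882ms (1)
9. 1411.765ms @ 2 + 352.941ms (1/2)
10. 1764.706ms @ 5/2 + 176.471ms (1/4)
11. 1941.176ms @ 11/4 + 176.471ms (1/4)
12. 2117.647ms @ 3 + 705.882ms (1)

note 6 onset = 5/7b = 504.202ms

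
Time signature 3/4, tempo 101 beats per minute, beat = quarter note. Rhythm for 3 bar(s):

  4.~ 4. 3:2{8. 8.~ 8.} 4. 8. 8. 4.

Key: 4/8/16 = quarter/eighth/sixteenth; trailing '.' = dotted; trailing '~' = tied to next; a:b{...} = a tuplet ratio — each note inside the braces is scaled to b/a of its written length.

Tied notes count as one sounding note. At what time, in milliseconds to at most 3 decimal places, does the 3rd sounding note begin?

note 3 onset = 7/2b = 2079.208ms

1. 0.0ms @ 0 + 1782.178ms (3)
2. 1782.178ms @ 3 + 297.03ms (1/2)
3. 2079.208ms @ 7/2 + 594.059ms (1)
4. 2673.267ms @ 9/2 + 891.089ms (3/2)
5. 3564.356ms @ 6 + 445.545ms (3/4)
6. 4009.901ms @ 27/4 + 445.545ms (3/4)
7. 4455.446ms @ 15/2 + 891.089ms (3/2)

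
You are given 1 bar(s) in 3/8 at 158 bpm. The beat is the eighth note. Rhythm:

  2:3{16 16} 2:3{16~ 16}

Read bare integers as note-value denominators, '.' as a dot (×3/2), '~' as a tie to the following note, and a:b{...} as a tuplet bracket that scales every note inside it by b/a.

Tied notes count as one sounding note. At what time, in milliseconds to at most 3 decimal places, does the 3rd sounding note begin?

note 3 onset = 3/2b = 569.62ms

1. 0.0ms @ 0 + 284.81ms (3/4)
2. 284.81ms @ 3/4 + 284.81ms (3/4)
3. 569.62ms @ 3/2 + 569.62ms (3/2)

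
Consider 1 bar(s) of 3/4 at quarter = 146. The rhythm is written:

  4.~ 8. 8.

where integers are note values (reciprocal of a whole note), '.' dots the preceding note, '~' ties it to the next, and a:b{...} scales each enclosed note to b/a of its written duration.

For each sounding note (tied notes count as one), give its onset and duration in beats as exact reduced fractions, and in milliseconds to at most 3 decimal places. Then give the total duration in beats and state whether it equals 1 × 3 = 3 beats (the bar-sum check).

1) 0.0ms=0b +924.658ms=9/4b
2) 924.658ms=9/4b +308.219ms=3/4b
Σ=3b of 3 (146bpm 3/4) — PASS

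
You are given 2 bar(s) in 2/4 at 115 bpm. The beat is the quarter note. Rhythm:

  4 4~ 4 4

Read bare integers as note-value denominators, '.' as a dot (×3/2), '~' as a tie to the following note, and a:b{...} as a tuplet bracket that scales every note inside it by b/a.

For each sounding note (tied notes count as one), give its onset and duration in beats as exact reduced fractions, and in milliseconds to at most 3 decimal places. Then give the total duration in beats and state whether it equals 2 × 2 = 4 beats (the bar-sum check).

1) 0.0ms=0b +521.739ms=1b
2) 521.739ms=1b +1043.478ms=2b
3) 1565.217ms=3b +521.739ms=1b
Σ=4b of 4 (115bpm 2/4) — PASS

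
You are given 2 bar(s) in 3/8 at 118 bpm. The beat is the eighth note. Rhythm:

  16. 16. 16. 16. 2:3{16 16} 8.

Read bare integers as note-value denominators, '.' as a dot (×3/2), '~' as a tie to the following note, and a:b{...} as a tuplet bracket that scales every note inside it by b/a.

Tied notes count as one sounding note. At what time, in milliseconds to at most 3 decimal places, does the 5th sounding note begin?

note 5 onset = 3b = 1525.424ms

1. 0.0ms @ 0 + 381.356ms (3/4)
2. 381.356ms @ 3/4 + 381.356ms (3/4)
3. 762.712ms @ 3/2 + 381.356ms (3/4)
4. 1144.068ms @ 9/4 + 381.356ms (3/4)
5. 1525.424ms @ 3 + 381.356ms (3/4)
6. 1906.78ms @ 15/4 + 381.356ms (3/4)
7. 2288.136ms @ 9/2 + 762.712ms (3/2)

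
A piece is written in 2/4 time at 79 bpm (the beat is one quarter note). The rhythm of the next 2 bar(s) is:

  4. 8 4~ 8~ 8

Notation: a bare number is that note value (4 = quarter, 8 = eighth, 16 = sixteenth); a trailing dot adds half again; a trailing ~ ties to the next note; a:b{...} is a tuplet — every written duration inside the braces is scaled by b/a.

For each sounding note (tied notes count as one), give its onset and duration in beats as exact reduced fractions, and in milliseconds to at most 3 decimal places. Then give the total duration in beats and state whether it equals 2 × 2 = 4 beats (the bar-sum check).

1) 0.0ms=0b +1139.241ms=3/2b
2) 1139.241ms=3/2b +379.747ms=1/2b
3) 1518.987ms=2b +1518.987ms=2b
Σ=4b of 4 (79bpm 2/4) — PASS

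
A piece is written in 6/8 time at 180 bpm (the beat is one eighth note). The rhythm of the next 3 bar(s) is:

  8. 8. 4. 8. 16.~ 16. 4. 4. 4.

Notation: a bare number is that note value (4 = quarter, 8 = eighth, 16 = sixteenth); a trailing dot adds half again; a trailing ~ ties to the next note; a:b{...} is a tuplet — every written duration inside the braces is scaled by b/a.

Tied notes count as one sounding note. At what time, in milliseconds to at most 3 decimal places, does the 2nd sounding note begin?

1. 0.0ms @ 0 + 500.0ms (3/2)
2. 500.0ms @ 3/2 + 500.0ms (3/2)
3. 1000.0ms @ 3 + 1000.0ms (3)
4. 2000.0ms @ 6 + 500.0ms (3/2)
5. 2500.0ms @ 15/2 + 500.0ms (3/2)
6. 3000.0ms @ 9 + 1000.0ms (3)
7. 4000.0ms @ 12 + 1000.0ms (3)
8. 5000.0ms @ 15 + 1000.0ms (3)

note 2 onset = 3/2b = 500.0ms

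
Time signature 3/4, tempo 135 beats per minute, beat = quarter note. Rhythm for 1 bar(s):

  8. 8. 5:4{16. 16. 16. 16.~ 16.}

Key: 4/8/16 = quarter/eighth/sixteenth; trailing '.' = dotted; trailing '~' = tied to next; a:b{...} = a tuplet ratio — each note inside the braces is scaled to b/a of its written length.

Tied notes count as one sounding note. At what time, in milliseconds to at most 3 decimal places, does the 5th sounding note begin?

note 5 onset = 21/10b = 933.333ms

1. 0.0ms @ 0 + 333.333ms (3/4)
2. 333.333ms @ 3/4 + 333.333ms (3/4)
3. 666.667ms @ 3/2 + 133.333ms (3/10)
4. 800.0ms @ 9/5 + 133.333ms (3/10)
5. 933.333ms @ 21/10 + 133.333ms (3/10)
6. 1066.667ms @ 12/5 + 266.667ms (3/5)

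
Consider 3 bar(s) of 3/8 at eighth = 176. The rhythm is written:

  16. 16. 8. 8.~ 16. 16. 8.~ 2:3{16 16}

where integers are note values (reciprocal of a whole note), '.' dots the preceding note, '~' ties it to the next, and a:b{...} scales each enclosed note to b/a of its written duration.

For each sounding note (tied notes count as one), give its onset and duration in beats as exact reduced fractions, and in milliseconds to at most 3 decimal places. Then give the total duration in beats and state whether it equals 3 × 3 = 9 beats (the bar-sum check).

1) 0.0ms=0b +255.682ms=3/4b
2) 255.682ms=3/4b +255.682ms=3/4b
3) 511.364ms=3/2b +511.364ms=3/2b
4) 1022.727ms=3b +767.045ms=9/4b
5) 1789.773ms=21/4b +255.682ms=3/4b
6) 2045.455ms=6b +767.045ms=9/4b
7) 2812.5ms=33/4b +255.682ms=3/4b
Σ=9b of 9 (176bpm 3/8) — PASS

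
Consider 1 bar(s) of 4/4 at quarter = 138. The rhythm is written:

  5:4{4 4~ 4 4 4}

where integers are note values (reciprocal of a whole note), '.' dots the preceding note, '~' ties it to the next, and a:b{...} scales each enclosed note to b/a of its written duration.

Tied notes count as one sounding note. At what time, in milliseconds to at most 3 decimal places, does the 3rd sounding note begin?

1. 0.0ms @ 0 + 347.826ms (4/5)
2. 347.826ms @ 4/5 + 695.652ms (8/5)
3. 1043.478ms @ 12/5 + 347.826ms (4/5)
4. 1391.304ms @ 16/5 + 347.826ms (4/5)

note 3 onset = 12/5b = 1043.478ms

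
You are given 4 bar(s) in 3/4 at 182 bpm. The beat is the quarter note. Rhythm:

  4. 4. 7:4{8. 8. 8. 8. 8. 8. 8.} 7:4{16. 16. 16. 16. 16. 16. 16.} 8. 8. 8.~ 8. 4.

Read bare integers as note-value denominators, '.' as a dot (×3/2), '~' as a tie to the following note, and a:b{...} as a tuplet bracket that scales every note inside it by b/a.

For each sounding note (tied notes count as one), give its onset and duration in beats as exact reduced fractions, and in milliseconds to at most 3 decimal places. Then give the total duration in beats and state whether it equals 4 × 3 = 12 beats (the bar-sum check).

1) 0.0ms=0b +494.505ms=3/2b
2) 494.505ms=3/2b +494.505ms=3/2b
3) 989.011ms=3b +141.287ms=3/7b
4) 1130.298ms=24/7b +141.287ms=3/7b
5) 1271.586ms=27/7b +141.287ms=3/7b
6) 1412.873ms=30/7b +141.287ms=3/7b
7) 1554.16ms=33/7b +141.287ms=3/7b
8) 1695.447ms=36/7b +141.287ms=3/7b
9) 1836.735ms=39/7b +141.287ms=3/7b
10) 1978.022ms=6b +70.644ms=3/14b
11) 2048.666ms=87/14b +70.644ms=3/14b
12) 2119.309ms=45/7b +70.644ms=3/14b
13) 2189.953ms=93/14b +70.644ms=3/14b
14) 2260.597ms=48/7b +70.644ms=3/14b
15) 2331.24ms=99/14b +70.644ms=3/14b
16) 2401.884ms=51/7b +70.644ms=3/14b
17) 2472.527ms=15/2b +247.253ms=3/4b
18) 2719.78ms=33/4b +247.253ms=3/4b
19) 2967.033ms=9b +494.505ms=3/2b
20) 3461.538ms=21/2b +494.505ms=3/2b
Σ=12b of 12 (182bpm 3/4) — PASS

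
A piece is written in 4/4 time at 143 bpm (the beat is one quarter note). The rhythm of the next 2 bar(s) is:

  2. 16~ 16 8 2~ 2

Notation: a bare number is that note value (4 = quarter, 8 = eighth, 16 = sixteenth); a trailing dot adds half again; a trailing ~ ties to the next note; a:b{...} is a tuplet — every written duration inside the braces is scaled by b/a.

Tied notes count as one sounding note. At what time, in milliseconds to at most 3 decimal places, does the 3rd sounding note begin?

1. 0.0ms @ 0 + 1258.741ms (3)
2. 1258.741ms @ 3 + 209.79ms (1/2)
3. 1468.531ms @ 7/2 + 209.79ms (1/2)
4. 1678.322ms @ 4 + 1678.322ms (4)

note 3 onset = 7/2b = 1468.531ms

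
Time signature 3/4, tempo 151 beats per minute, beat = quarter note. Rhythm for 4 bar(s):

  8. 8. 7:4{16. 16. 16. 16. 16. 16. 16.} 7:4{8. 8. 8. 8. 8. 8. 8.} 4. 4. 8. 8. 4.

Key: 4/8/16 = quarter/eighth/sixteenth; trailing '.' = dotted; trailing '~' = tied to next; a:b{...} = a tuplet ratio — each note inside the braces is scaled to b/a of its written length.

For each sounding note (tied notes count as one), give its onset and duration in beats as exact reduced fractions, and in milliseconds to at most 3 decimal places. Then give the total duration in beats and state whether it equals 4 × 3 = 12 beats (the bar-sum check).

1) 0.0ms=0b +298.013ms=3/4b
2) 298.013ms=3/4b +298.013ms=3/4b
3) 596.026ms=3/2b +85.147ms=3/14b
4) 681.173ms=12/7b +85.147ms=3/14b
5) 766.32ms=27/14b +85.147ms=3/14b
6) 851.466ms=15/7b +85.147ms=3/14b
7) 936.613ms=33/14b +85.147ms=3/14b
8) 1021.76ms=18/7b +85.147ms=3/14b
9) 1106.906ms=39/14b +85.147ms=3/14b
10) 1192.053ms=3b +170.293ms=3/7b
11) 1362.346ms=24/7b +170.293ms=3/7b
12) 1532.64ms=27/7b +170.293ms=3/7b
13) 1702.933ms=30/7b +170.293ms=3/7b
14) 1873.226ms=33/7b +170.293ms=3/7b
15) 2043.519ms=36/7b +170.293ms=3/7b
16) 2213.813ms=39/7b +170.293ms=3/7b
17) 2384.106ms=6b +596.026ms=3/2b
18) 2980.132ms=15/2b +596.026ms=3/2b
19) 3576.159ms=9b +298.013ms=3/4b
20) 3874.172ms=39/4b +298.013ms=3/4b
21) 4172.185ms=21/2b +596.026ms=3/2b
Σ=12b of 12 (151bpm 3/4) — PASS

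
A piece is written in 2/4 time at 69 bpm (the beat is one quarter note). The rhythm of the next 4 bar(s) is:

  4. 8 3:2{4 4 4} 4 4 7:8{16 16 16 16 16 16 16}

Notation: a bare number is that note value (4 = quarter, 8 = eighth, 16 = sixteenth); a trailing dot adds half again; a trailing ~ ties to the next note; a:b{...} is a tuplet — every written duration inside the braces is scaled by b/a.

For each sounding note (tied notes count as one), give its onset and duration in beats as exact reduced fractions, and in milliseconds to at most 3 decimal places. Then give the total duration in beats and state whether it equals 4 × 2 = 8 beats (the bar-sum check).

1) 0.0ms=0b +1304.348ms=3/2b
2) 1304.348ms=3/2b +434.783ms=1/2b
3) 1739.13ms=2b +579.71ms=2/3b
4) 2318.841ms=8/3b +579.71ms=2/3b
5) 2898.551ms=10/3b +579.71ms=2/3b
6) 3478.261ms=4b +869.565ms=1b
7) 4347.826ms=5b +869.565ms=1b
8) 5217.391ms=6b +248.447ms=2/7b
9) 5465.839ms=44/7b +248.447ms=2/7b
10) 5714.286ms=46/7b +248.447ms=2/7b
11) 5962.733ms=48/7b +248.447ms=2/7b
12) 6211.18ms=50/7b +248.447ms=2/7b
13) 6459.627ms=52/7b +248.447ms=2/7b
14) 6708.075ms=54/7b +248.447ms=2/7b
Σ=8b of 8 (69bpm 2/4) — PASS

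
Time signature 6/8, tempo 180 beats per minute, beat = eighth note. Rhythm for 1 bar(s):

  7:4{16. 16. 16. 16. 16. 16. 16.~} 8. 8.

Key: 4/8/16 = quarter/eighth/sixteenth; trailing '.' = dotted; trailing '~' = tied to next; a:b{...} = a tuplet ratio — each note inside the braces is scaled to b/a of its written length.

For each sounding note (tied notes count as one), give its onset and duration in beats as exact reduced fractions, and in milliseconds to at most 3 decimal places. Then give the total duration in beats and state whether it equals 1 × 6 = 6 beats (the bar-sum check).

1) 0.0ms=0b +142.857ms=3/7b
2) 142.857ms=3/7b +142.857ms=3/7b
3) 285.714ms=6/7b +142.857ms=3/7b
4) 428.571ms=9/7b +142.857ms=3/7b
5) 571.429ms=12/7b +142.857ms=3/7b
6) 714.286ms=15/7b +142.857ms=3/7b
7) 857.143ms=18/7b +642.857ms=27/14b
8) 1500.0ms=9/2b +500.0ms=3/2b
Σ=6b of 6 (180bpm 6/8) — PASS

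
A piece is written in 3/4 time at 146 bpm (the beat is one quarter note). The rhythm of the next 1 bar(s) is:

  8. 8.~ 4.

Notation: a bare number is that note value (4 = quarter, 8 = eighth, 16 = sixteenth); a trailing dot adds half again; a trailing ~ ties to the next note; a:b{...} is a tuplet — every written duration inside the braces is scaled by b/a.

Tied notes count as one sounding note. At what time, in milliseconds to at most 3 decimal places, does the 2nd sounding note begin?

1. 0.0ms @ 0 + 308.219ms (3/4)
2. 308.219ms @ 3/4 + 924.658ms (9/4)

note 2 onset = 3/4b = 308.219ms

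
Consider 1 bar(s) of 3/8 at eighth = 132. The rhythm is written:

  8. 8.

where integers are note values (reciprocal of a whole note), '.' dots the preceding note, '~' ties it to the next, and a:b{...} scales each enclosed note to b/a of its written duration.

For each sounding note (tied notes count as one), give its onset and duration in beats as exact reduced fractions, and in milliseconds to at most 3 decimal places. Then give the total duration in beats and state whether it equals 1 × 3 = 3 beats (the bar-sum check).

1) 0.0ms=0b +681.818ms=3/2b
2) 681.818ms=3/2b +681.818ms=3/2b
Σ=3b of 3 (132bpm 3/8) — PASS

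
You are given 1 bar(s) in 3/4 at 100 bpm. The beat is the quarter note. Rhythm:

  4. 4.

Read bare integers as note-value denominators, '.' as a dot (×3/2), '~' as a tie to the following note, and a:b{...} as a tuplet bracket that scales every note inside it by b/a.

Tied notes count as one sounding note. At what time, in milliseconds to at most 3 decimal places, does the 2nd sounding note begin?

note 2 onset = 3/2b = 900.0ms

1. 0.0ms @ 0 + 900.0ms (3/2)
2. 900.0ms @ 3/2 + 900.0ms (3/2)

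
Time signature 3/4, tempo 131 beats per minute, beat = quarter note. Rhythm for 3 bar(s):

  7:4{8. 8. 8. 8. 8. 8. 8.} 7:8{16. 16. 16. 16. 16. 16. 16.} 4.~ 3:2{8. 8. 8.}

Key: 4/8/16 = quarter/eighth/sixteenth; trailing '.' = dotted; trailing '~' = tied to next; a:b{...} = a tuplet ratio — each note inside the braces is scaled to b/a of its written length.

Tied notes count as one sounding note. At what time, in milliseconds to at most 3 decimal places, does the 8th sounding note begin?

note 8 onset = 3b = 1374.046ms

1. 0.0ms @ 0 + 196.292ms (3/7)
2. 196.292ms @ 3/7 + 196.292ms (3/7)
3. 392.585ms @ 6/7 + 196.292ms (3/7)
4. 588.877ms @ 9/7 + 196.292ms (3/7)
5. 785.169ms @ 12/7 + 196.292ms (3/7)
6. 981.461ms @ 15/7 + 196.292ms (3/7)
7. 1177.754ms @ 18/7 + 196.292ms (3/7)
8. 1374.046ms @ 3 + 196.292ms (3/7)
9. 1570.338ms @ 24/7 + 196.292ms (3/7)
10. 1766.63ms @ 27/7 + 196.292ms (3/7)
11. 1962.923ms @ 30/7 + 196.292ms (3/7)
12. 2159.215ms @ 33/7 + 196.292ms (3/7)
13. 2355.507ms @ 36/7 + 196.292ms (3/7)
14. 2551.799ms @ 39/7 + 196.292ms (3/7)
15. 2748.092ms @ 6 + 916.031ms (2)
16. 3664.122ms @ 8 + 229.008ms (1/2)
17. 3893.13ms @ 17/2 + 229.008ms (1/2)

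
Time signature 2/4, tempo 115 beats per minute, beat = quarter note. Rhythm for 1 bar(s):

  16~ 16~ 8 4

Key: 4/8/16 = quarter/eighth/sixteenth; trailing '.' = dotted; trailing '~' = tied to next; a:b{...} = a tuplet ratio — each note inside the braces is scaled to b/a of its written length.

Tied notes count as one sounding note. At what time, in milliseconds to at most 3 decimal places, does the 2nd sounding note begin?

1. 0.0ms @ 0 + 521.739ms (1)
2. 521.739ms @ 1 + 521.739ms (1)

note 2 onset = 1b = 521.739ms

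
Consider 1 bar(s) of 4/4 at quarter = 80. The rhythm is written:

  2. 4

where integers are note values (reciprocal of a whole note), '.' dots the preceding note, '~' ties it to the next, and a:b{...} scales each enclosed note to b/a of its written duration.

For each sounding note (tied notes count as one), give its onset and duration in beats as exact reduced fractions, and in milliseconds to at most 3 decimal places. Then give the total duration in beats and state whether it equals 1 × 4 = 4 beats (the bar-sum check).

1) 0.0ms=0b +2250.0ms=3b
2) 2250.0ms=3b +750.0ms=1b
Σ=4b of 4 (80bpm 4/4) — PASS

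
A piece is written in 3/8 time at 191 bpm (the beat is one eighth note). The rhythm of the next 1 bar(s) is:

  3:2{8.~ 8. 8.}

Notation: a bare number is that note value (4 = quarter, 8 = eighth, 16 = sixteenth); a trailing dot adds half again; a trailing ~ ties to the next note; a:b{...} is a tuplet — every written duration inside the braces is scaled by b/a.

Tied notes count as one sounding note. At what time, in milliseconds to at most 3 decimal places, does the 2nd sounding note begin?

note 2 onset = 2b = 628.272ms

1. 0.0ms @ 0 + 628.272ms (2)
2. 628.272ms @ 2 + 314.136ms (1)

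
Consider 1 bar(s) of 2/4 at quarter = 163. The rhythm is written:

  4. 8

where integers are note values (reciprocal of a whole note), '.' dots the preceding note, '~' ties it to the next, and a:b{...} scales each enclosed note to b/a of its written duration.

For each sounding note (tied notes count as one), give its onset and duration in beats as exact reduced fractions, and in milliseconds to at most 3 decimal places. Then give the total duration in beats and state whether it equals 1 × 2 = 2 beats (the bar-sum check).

1) 0.0ms=0b +552.147ms=3/2b
2) 552.147ms=3/2b +184.049ms=1/2b
Σ=2b of 2 (163bpm 2/4) — PASS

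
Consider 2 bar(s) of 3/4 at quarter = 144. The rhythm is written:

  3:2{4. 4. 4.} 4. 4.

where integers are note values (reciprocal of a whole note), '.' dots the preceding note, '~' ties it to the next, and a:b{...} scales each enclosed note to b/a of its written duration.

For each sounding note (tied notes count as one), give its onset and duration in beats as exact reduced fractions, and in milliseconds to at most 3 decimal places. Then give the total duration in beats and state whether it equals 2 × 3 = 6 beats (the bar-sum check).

1) 0.0ms=0b +416.667ms=1b
2) 416.667ms=1b +416.667ms=1b
3) 833.333ms=2b +416.667ms=1b
4) 1250.0ms=3b +625.0ms=3/2b
5) 1875.0ms=9/2b +625.0ms=3/2b
Σ=6b of 6 (144bpm 3/4) — PASS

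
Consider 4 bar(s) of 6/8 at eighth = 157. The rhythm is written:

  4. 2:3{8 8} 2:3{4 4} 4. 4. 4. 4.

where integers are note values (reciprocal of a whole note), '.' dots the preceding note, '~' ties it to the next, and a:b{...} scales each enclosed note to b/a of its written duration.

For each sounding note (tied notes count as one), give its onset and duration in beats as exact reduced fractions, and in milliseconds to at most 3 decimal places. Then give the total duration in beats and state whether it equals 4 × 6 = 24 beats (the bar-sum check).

1) 0.0ms=0b +1146.497ms=3b
2) 1146.497ms=3b +573.248ms=3/2b
3) 1719.745ms=9/2b +573.248ms=3/2b
4) 2292.994ms=6b +1146.497ms=3b
5) 3439.49ms=9b +1146.497ms=3b
6) 4585.987ms=12b +1146.497ms=3b
7) 5732.484ms=15b +1146.497ms=3b
8) 6878.981ms=18b +1146.497ms=3b
9) 8025.478ms=21b +1146.497ms=3b
Σ=24b of 24 (157bpm 6/8) — PASS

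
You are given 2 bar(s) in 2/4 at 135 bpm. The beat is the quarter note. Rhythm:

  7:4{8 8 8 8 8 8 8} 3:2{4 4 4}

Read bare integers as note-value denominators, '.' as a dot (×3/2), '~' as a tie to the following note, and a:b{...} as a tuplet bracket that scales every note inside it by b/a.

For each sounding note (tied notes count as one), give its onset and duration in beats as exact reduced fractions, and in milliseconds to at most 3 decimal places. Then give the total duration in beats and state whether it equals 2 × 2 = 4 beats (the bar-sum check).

1) 0.0ms=0b +126.984ms=2/7b
2) 126.984ms=2/7b +126.984ms=2/7b
3) 253.968ms=4/7b +126.984ms=2/7b
4) 380.952ms=6/7b +126.984ms=2/7b
5) 507.937ms=8/7b +126.984ms=2/7b
6) 634.921ms=10/7b +126.984ms=2/7b
7) 761.905ms=12/7b +126.984ms=2/7b
8) 888.889ms=2b +296.296ms=2/3b
9) 1185.185ms=8/3b +296.296ms=2/3b
10) 1481.481ms=10/3b +296.296ms=2/3b
Σ=4b of 4 (135bpm 2/4) — PASS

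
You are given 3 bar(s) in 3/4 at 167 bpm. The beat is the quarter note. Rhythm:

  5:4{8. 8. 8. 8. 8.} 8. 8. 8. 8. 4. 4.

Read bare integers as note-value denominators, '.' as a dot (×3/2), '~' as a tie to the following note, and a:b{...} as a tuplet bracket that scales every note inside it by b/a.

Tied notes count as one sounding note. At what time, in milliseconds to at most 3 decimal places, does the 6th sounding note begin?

1. 0.0ms @ 0 + 215.569ms (3/5)
2. 215.569ms @ 3/5 + 215.569ms (3/5)
3. 431.138ms @ 6/5 + 215.569ms (3/5)
4. 646.707ms @ 9/5 + 215.569ms (3/5)
5. 862.275ms @ 12/5 + 215.569ms (3/5)
6. 1077.844ms @ 3 + 269.461ms (3/4)
7. 1347.305ms @ 15/4 + 269.461ms (3/4)
8. 1616.766ms @ 9/2 + 269.461ms (3/4)
9. 1886.228ms @ 21/4 + 269.461ms (3/4)
10. 2155.689ms @ 6 + 538.922ms (3/2)
11. 2694.611ms @ 15/2 + 538.922ms (3/2)

note 6 onset = 3b = 1077.844ms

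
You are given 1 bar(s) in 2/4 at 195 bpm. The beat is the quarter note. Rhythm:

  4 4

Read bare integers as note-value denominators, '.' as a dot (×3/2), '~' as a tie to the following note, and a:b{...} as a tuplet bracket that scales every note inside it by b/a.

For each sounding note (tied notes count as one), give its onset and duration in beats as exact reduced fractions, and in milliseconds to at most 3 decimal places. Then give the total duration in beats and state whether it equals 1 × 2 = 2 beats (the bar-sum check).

1) 0.0ms=0b +307.692ms=1b
2) 307.692ms=1b +307.692ms=1b
Σ=2b of 2 (195bpm 2/4) — PASS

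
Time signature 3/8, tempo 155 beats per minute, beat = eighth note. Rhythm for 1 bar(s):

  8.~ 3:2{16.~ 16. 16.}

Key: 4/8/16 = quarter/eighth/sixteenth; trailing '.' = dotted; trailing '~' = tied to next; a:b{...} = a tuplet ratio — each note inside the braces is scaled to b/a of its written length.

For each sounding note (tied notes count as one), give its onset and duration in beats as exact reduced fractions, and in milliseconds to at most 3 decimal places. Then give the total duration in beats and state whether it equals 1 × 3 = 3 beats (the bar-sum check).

1) 0.0ms=0b +967.742ms=5/2b
2) 967.742ms=5/2b +193.548ms=1/2b
Σ=3b of 3 (155bpm 3/8) — PASS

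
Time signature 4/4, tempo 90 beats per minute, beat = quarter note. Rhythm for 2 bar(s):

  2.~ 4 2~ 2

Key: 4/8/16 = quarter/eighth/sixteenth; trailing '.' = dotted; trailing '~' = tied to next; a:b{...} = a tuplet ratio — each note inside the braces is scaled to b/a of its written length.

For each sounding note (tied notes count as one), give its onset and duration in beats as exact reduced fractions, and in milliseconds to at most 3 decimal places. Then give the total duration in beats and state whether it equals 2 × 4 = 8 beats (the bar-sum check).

1) 0.0ms=0b +2666.667ms=4b
2) 2666.667ms=4b +2666.667ms=4b
Σ=8b of 8 (90bpm 4/4) — PASS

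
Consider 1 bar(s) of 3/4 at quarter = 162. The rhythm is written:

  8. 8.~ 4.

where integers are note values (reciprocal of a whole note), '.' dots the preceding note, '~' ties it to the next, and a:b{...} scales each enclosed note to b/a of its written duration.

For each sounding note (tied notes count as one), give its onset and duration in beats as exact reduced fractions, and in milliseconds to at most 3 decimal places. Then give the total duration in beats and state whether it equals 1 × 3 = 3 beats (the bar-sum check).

1) 0.0ms=0b +277.778ms=3/4b
2) 277.778ms=3/4b +833.333ms=9/4b
Σ=3b of 3 (162bpm 3/4) — PASS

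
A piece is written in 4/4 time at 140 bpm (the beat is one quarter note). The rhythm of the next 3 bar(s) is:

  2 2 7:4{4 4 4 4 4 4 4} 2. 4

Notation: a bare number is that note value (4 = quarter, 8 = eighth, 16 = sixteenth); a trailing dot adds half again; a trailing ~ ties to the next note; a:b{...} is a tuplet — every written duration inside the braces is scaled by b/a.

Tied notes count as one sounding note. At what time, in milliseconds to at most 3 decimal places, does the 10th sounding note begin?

note 10 onset = 8b = 3428.571ms

1. 0.0ms @ 0 + 857.143ms (2)
2. 857.143ms @ 2 + 857.143ms (2)
3. 1714.286ms @ 4 + 244.898ms (4/7)
4. 1959.184ms @ 32/7 + 244.898ms (4/7)
5. 2204.082ms @ 36/7 + 244.898ms (4/7)
6. 2448.98ms @ 40/7 + 244.898ms (4/7)
7. 2693.878ms @ 44/7 + 244.898ms (4/7)
8. 2938.776ms @ 48/7 + 244.898ms (4/7)
9. 3183.673ms @ 52/7 + 244.898ms (4/7)
10. 3428.571ms @ 8 + 1285.714ms (3)
11. 4714.286ms @ 11 + 428.571ms (1)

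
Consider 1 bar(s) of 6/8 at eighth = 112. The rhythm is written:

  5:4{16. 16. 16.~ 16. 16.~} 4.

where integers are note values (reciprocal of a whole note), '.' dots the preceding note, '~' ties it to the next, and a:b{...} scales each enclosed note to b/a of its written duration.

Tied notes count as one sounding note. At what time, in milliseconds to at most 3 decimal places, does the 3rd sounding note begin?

note 3 onset = 6/5b = 642.857ms

1. 0.0ms @ 0 + 321.429ms (3/5)
2. 321.429ms @ 3/5 + 321.429ms (3/5)
3. 642.857ms @ 6/5 + 642.857ms (6/5)
4. 1285.714ms @ 12/5 + 1928.571ms (18/5)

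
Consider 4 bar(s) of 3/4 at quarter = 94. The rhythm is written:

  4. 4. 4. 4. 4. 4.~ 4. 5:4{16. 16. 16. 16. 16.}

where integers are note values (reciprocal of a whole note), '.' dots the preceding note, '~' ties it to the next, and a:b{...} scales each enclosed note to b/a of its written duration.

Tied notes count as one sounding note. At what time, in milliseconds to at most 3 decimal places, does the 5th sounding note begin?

note 5 onset = 6b = 3829.787ms

1. 0.0ms @ 0 + 957.447ms (3/2)
2. 957.447ms @ 3/2 + 957.447ms (3/2)
3. 1914.894ms @ 3 + 957.447ms (3/2)
4. 2872.34ms @ 9/2 + 957.447ms (3/2)
5. 3829.787ms @ 6 + 957.447ms (3/2)
6. 4787.234ms @ 15/2 + 1914.894ms (3)
7. 6702.128ms @ 21/2 + 191.489ms (3/10)
8. 6893.617ms @ 54/5 + 191.489ms (3/10)
9. 7085.106ms @ 111/10 + 191.489ms (3/10)
10. 7276.596ms @ 57/5 + 191.489ms (3/10)
11. 7468.085ms @ 117/10 + 191.489ms (3/10)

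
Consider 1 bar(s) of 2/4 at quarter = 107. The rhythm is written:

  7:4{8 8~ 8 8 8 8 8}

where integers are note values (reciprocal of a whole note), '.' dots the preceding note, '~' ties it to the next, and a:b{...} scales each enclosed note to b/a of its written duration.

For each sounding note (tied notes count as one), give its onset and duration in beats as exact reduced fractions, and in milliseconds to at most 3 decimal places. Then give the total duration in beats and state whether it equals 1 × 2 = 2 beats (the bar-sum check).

1) 0.0ms=0b +160.214ms=2/7b
2) 160.214ms=2/7b +320.427ms=4/7b
3) 480.641ms=6/7b +160.214ms=2/7b
4) 640.854ms=8/7b +160.214ms=2/7b
5) 801.068ms=10/7b +160.214ms=2/7b
6) 961.282ms=12/7b +160.214ms=2/7b
Σ=2b of 2 (107bpm 2/4) — PASS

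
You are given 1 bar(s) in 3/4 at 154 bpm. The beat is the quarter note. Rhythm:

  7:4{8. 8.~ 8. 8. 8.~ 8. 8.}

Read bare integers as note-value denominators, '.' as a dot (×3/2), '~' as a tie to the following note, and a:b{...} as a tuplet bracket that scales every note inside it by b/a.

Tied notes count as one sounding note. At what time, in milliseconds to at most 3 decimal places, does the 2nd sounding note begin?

1. 0.0ms @ 0 + 166.976ms (3/7)
2. 166.976ms @ 3/7 + 333.952ms (6/7)
3. 500.928ms @ 9/7 + 166.976ms (3/7)
4. 667.904ms @ 12/7 + 333.952ms (6/7)
5. 1001.855ms @ 18/7 + 166.976ms (3/7)

note 2 onset = 3/7b = 166.976ms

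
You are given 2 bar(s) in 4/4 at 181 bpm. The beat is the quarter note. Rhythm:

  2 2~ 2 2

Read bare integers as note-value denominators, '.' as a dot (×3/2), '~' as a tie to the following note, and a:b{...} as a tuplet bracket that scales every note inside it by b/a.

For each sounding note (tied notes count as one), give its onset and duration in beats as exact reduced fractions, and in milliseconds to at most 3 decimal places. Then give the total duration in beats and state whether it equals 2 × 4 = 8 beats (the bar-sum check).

1) 0.0ms=0b +662.983ms=2b
2) 662.983ms=2b +1325.967ms=4b
3) 1988.95ms=6b +662.983ms=2b
Σ=8b of 8 (181bpm 4/4) — PASS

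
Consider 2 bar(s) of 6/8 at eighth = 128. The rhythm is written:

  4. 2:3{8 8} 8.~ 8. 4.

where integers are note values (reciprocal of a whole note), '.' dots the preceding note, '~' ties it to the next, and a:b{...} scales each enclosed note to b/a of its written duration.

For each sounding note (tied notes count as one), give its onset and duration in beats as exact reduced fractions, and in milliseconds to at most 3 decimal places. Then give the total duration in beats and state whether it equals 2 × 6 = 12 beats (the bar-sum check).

1) 0.0ms=0b +1406.25ms=3b
2) 1406.25ms=3b +703.125ms=3/2b
3) 2109.375ms=9/2b +703.125ms=3/2b
4) 2812.5ms=6b +1406.25ms=3b
5) 4218.75ms=9b +1406.25ms=3b
Σ=12b of 12 (128bpm 6/8) — PASS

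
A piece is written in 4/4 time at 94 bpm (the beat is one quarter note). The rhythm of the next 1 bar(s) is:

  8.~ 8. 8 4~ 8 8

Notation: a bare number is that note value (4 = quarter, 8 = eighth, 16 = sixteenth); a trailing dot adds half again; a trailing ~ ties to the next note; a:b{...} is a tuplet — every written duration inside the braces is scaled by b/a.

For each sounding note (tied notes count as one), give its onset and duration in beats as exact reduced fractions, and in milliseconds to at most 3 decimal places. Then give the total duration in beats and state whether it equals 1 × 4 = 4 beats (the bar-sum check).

1) 0.0ms=0b +957.447ms=3/2b
2) 957.447ms=3/2b +319.149ms=1/2b
3) 1276.596ms=2b +957.447ms=3/2b
4) 2234.043ms=7/2b +319.149ms=1/2b
Σ=4b of 4 (94bpm 4/4) — PASS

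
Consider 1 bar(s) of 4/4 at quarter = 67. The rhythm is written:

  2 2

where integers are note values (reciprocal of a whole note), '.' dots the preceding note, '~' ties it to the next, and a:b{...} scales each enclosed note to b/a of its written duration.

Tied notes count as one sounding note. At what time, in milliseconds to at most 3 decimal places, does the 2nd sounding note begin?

note 2 onset = 2b = 1791.045ms

1. 0.0ms @ 0 + 1791.045ms (2)
2. 1791.045ms @ 2 + 1791.045ms (2)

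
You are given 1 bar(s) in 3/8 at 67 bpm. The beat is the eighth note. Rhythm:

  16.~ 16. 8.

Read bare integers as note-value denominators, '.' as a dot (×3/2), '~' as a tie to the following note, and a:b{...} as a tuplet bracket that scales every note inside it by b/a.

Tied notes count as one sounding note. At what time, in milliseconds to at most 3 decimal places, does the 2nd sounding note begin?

1. 0.0ms @ 0 + 1343.284ms (3/2)
2. 1343.284ms @ 3/2 + 1343.284ms (3/2)

note 2 onset = 3/2b = 1343.284ms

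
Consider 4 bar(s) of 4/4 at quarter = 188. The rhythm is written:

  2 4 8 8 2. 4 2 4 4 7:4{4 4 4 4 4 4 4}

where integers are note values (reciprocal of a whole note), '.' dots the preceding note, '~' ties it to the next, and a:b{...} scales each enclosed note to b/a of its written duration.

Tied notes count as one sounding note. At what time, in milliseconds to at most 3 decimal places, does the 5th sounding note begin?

note 5 onset = 4b = 1276.596ms

1. 0.0ms @ 0 + 638.298ms (2)
2. 638.298ms @ 2 + 319.149ms (1)
3. 957.447ms @ 3 + 159.574ms (1/2)
4. 1117.021ms @ 7/2 + 159.574ms (1/2)
5. 1276.596ms @ 4 + 957.447ms (3)
6. 2234.043ms @ 7 + 319.149ms (1)
7. 2553.191ms @ 8 + 638.298ms (2)
8. 3191.489ms @ 10 + 319.149ms (1)
9. 3510.638ms @ 11 + 319.149ms (1)
10. 3829.787ms @ 12 + 182.371ms (4/7)
11. 4012.158ms @ 88/7 + 182.371ms (4/7)
12. 4194.529ms @ 92/7 + 182.371ms (4/7)
13. 4376.9ms @ 96/7 + 182.371ms (4/7)
14. 4559.271ms @ 100/7 + 182.371ms (4/7)
15. 4741.641ms @ 104/7 + 182.371ms (4/7)
16. 4924.012ms @ 108/7 + 182.371ms (4/7)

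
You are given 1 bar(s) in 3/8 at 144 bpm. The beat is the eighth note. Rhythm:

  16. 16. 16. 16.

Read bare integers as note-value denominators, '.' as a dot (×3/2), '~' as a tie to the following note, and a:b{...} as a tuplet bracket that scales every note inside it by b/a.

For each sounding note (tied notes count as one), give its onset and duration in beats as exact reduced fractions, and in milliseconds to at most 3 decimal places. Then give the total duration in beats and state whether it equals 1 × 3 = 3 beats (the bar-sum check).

1) 0.0ms=0b +312.5ms=3/4b
2) 312.5ms=3/4b +312.5ms=3/4b
3) 625.0ms=3/2b +312.5ms=3/4b
4) 937.5ms=9/4b +312.5ms=3/4b
Σ=3b of 3 (144bpm 3/8) — PASS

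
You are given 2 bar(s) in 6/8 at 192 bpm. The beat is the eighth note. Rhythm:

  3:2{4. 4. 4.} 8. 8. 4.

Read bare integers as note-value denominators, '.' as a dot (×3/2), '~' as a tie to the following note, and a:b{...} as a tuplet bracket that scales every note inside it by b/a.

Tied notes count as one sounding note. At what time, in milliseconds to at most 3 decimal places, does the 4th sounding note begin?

1. 0.0ms @ 0 + 625.0ms (2)
2. 625.0ms @ 2 + 625.0ms (2)
3. 1250.0ms @ 4 + 625.0ms (2)
4. 1875.0ms @ 6 + 468.75ms (3/2)
5. 2343.75ms @ 15/2 + 468.75ms (3/2)
6. 2812.5ms @ 9 + 937.5ms (3)

note 4 onset = 6b = 1875.0ms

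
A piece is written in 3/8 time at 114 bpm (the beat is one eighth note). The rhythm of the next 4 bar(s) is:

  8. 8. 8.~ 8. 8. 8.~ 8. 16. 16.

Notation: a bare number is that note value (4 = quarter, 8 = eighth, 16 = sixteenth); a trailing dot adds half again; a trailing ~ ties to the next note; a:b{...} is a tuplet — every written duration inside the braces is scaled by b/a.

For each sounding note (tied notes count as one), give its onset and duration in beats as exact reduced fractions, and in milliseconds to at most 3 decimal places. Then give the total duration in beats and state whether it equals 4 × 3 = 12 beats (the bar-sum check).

1) 0.0ms=0b +789.474ms=3/2b
2) 789.474ms=3/2b +789.474ms=3/2b
3) 1578.947ms=3b +1578.947ms=3b
4) 3157.895ms=6b +789.474ms=3/2b
5) 3947.368ms=15/2b +1578.947ms=3b
6) 5526.316ms=21/2b +394.737ms=3/4b
7) 5921.053ms=45/4b +394.737ms=3/4b
Σ=12b of 12 (114bpm 3/8) — PASS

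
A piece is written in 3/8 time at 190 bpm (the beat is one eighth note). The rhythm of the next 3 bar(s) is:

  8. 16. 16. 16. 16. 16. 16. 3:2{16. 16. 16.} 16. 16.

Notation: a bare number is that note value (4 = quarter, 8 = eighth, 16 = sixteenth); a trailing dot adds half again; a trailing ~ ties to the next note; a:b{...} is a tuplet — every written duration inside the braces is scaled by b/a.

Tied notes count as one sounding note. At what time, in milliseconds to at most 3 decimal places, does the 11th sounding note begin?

note 11 onset = 15/2b = 2368.421ms

1. 0.0ms @ 0 + 473.684ms (3/2)
2. 473.684ms @ 3/2 + 236.842ms (3/4)
3. 710.526ms @ 9/4 + 236.842ms (3/4)
4. 947.368ms @ 3 + 236.842ms (3/4)
5. 1184.211ms @ 15/4 + 236.842ms (3/4)
6. 1421.053ms @ 9/2 + 236.842ms (3/4)
7. 1657.895ms @ 21/4 + 236.842ms (3/4)
8. 1894.737ms @ 6 + 157.895ms (1/2)
9. 2052.632ms @ 13/2 + 157.895ms (1/2)
10. 2210.526ms @ 7 + 157.895ms (1/2)
11. 2368.421ms @ 15/2 + 236.842ms (3/4)
12. 2605.263ms @ 33/4 + 236.842ms (3/4)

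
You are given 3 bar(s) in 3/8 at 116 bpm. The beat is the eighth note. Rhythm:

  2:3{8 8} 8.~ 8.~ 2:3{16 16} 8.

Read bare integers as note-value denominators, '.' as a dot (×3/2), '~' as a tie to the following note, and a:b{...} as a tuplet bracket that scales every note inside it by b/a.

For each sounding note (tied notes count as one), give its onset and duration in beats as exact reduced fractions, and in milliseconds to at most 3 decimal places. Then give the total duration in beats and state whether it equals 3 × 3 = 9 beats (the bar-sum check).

1) 0.0ms=0b +775.862ms=3/2b
2) 775.862ms=3/2b +775.862ms=3/2b
3) 1551.724ms=3b +1939.655ms=15/4b
4) 3491.379ms=27/4b +387.931ms=3/4b
5) 3879.31ms=15/2b +775.862ms=3/2b
Σ=9b of 9 (116bpm 3/8) — PASS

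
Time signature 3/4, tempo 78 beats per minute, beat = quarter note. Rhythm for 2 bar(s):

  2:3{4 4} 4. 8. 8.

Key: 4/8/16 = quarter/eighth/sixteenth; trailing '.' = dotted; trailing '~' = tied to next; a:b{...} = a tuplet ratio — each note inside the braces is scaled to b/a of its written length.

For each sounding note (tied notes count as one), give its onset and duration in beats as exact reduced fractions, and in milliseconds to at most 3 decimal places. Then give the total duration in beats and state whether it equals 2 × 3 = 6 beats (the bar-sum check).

1) 0.0ms=0b +1153.846ms=3/2b
2) 1153.846ms=3/2b +1153.846ms=3/2b
3) 2307.692ms=3b +1153.846ms=3/2b
4) 3461.538ms=9/2b +576.923ms=3/4b
5) 4038.462ms=21/4b +576.923ms=3/4b
Σ=6b of 6 (78bpm 3/4) — PASS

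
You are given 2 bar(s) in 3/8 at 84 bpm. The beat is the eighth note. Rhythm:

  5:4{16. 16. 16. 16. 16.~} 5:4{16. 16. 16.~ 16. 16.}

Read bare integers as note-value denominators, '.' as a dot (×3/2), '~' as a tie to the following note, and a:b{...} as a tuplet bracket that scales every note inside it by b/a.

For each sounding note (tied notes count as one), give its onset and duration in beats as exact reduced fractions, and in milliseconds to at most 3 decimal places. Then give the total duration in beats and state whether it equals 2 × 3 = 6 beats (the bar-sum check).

1) 0.0ms=0b +428.571ms=3/5b
2) 428.571ms=3/5b +428.571ms=3/5b
3) 857.143ms=6/5b +428.571ms=3/5b
4) 1285.714ms=9/5b +428.571ms=3/5b
5) 1714.286ms=12/5b +857.143ms=6/5b
6) 2571.429ms=18/5b +428.571ms=3/5b
7) 3000.0ms=21/5b +857.143ms=6/5b
8) 3857.143ms=27/5b +428.571ms=3/5b
Σ=6b of 6 (84bpm 3/8) — PASS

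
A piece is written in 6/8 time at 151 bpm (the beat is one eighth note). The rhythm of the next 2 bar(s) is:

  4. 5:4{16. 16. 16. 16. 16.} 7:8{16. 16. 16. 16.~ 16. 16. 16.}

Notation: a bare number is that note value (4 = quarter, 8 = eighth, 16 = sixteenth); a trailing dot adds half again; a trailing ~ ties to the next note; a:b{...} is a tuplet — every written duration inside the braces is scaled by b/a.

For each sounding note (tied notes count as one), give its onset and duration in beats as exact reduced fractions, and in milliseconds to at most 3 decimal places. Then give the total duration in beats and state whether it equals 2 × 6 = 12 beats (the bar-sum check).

1) 0.0ms=0b +1192.053ms=3b
2) 1192.053ms=3b +238.411ms=3/5b
3) 1430.464ms=18/5b +238.411ms=3/5b
4) 1668.874ms=21/5b +238.411ms=3/5b
5) 1907.285ms=24/5b +238.411ms=3/5b
6) 2145.695ms=27/5b +238.411ms=3/5b
7) 2384.106ms=6b +340.587ms=6/7b
8) 2724.693ms=48/7b +340.587ms=6/7b
9) 3065.279ms=54/7b +340.587ms=6/7b
10) 3405.866ms=60/7b +681.173ms=12/7b
11) 4087.039ms=72/7b +340.587ms=6/7b
12) 4427.625ms=78/7b +340.587ms=6/7b
Σ=12b of 12 (151bpm 6/8) — PASS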